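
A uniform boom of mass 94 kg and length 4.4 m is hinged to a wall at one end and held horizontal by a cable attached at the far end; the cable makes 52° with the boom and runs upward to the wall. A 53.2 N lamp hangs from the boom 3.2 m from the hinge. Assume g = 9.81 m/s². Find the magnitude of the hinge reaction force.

|H| ≈ 615 N

Take torques about the hinge: T sin 52° · 4.4 = 94×9.81×2.2 + 53.2×3.2 = 2198.9 N·m.
So T = 2198.9 / (0.7880 × 4.4) = 634.21 N.
ΣF_x = 0: H_x = T cos 52° = 390.46 N.
ΣF_y = 0: H_y = (94×9.81 + 53.2) − T sin 52° = 975.34 − 499.76 = 475.58 N.
|H| = √(H_x² + H_y²) = √((390.46)² + (475.58)²) = 615.33 N.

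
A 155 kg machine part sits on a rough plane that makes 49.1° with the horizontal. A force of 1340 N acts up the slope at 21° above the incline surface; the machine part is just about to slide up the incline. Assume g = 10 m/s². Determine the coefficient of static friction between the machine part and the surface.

On the verge of sliding up the incline, friction is at its maximum μN and acts down the slope.
Perpendicular to incline: N = W cos 49.1° − P sin 21° = 1015 − 480.2 = 534.6 N.
Along incline: P cos 21° − μN = W sin 49.1° → μ = −(W sin 49.1° − P cos 21°) / N = 0.1486.

μ ≈ 0.149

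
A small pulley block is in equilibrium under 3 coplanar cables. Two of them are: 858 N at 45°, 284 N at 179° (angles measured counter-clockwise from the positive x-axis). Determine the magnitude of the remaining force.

Sum the known components: ΣF_x = 322.7 N, ΣF_y = 611.7 N.
For equilibrium the remaining force must supply (−ΣF_x, −ΣF_y) = (-322.7, -611.7) N.
Magnitude = √((-322.7)² + (-611.7)²) = 691.6 N; direction = atan2(-611.7, -322.7) = 242.2°.

F ≈ 692 N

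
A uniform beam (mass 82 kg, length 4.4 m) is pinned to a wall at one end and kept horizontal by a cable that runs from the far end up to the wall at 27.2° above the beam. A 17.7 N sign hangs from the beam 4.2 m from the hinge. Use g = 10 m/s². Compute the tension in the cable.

Take torques about the hinge: T sin 27.2° · 4.4 = 82×10×2.2 + 17.7×4.2 = 1878.3 N·m.
So T = 1878.3 / (0.4571 × 4.4) = 933.93 N.

T ≈ 934 N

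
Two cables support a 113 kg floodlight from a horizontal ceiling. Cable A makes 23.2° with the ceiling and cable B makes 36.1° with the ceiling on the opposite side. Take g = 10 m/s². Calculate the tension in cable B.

Weight W = 113 × 10 = 1130 N acts straight down.
Horizontal: T_A cos 23.2° = T_B cos 36.1°  →  T_A = 0.8791 T_B.
Vertical: T_A sin 23.2° + T_B sin 36.1° = 1130.
Substituting the horizontal relation into the vertical equation gives 0.9355 T_B = 1130, so T_B = 1208 N.

T_B ≈ 1210 N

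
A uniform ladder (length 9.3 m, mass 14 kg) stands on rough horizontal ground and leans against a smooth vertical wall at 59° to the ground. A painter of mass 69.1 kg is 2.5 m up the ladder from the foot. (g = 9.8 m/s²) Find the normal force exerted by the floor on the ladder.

ΣF_y = 0: N_floor = 14×9.8 + 69.1×9.8 = 814.38 N.

N_floor ≈ 814 N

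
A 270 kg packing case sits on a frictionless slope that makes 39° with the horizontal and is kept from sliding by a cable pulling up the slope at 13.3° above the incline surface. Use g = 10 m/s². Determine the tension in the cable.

T ≈ 1750 N

Take axes along and perpendicular to the incline. Weight components: W sin 39° = 1699 N down-slope, W cos 39° = 2098 N into the surface.
Along incline: T cos 13.3° = W sin 39° → T = 1746 N.
Perpendicular: N = W cos 39° − T sin 13.3° = 1697 N.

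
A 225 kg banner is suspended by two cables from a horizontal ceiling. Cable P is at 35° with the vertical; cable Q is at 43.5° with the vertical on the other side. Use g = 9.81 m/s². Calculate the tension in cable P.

Angles from the horizontal: cable P is 90° − 35° = 55°, cable Q is 90° − 43.5° = 46.5°.
Weight W = 225 × 9.81 = 2207 N acts straight down.
Horizontal: T_P cos 55° = T_Q cos 46.5°  →  T_Q = 0.8333 T_P.
Vertical: T_P sin 55° + T_Q sin 46.5° = 2207.
Substituting the horizontal relation into the vertical equation gives 1.424 T_P = 2207, so T_P = 1550 N.

T_P ≈ 1550 N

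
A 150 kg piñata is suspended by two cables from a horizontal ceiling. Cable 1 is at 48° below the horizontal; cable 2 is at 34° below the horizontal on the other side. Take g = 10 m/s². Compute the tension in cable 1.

T_1 ≈ 1260 N

Weight W = 150 × 10 = 1500 N acts straight down.
Horizontal: T_1 cos 48° = T_2 cos 34°  →  T_2 = 0.8071 T_1.
Vertical: T_1 sin 48° + T_2 sin 34° = 1500.
Substituting the horizontal relation into the vertical equation gives 1.194 T_1 = 1500, so T_1 = 1256 N.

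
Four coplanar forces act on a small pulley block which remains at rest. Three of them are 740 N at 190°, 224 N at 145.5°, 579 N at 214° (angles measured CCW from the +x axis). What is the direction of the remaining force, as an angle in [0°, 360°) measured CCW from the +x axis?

Sum the known components: ΣF_x = -1393 N, ΣF_y = -325.4 N.
For equilibrium the remaining force must supply (−ΣF_x, −ΣF_y) = (1393, 325.4) N.
Magnitude = √((1393)² + (325.4)²) = 1431 N; direction = atan2(325.4, 1393) = 13.1°.

θ ≈ 13.1°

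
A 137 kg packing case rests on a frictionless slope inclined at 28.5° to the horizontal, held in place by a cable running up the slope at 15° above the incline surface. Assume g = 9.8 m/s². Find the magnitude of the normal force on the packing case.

N ≈ 1010 N

Take axes along and perpendicular to the incline. Weight components: W sin 28.5° = 640.6 N down-slope, W cos 28.5° = 1180 N into the surface.
Along incline: T cos 15° = W sin 28.5° → T = 663.2 N.
Perpendicular: N = W cos 28.5° − T sin 15° = 1008 N.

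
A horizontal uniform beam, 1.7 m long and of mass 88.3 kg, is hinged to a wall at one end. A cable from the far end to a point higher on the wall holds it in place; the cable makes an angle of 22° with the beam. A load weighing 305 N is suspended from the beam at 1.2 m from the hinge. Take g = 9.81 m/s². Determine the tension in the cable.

T ≈ 1730 N

Take torques about the hinge: T sin 22° · 1.7 = 88.3×9.81×0.85 + 305×1.2 = 1102.3 N·m.
So T = 1102.3 / (0.3746 × 1.7) = 1730.9 N.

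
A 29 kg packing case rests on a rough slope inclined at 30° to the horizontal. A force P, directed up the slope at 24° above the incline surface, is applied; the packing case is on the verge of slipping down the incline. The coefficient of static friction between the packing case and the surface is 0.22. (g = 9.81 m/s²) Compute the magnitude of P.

P ≈ 107 N

On the verge of sliding down the incline, friction equals μN and acts up the slope.
Perpendicular: N + P sin 24° = W cos 30° = 246.4 N.
Along incline: P cos 24° + μN = W sin 30° with W sin 30° = 142.2 N.
Solving the pair for P and N: P = 106.8 N, N = 202.9 N (and f = μN = 44.64 N).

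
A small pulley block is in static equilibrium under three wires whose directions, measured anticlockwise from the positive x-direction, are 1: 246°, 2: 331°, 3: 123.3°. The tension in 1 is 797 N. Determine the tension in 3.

T_3 ≈ 1710 N

Resolve: ΣF_x = 797 cos 246° + T_2 cos 331° + T_3 cos 123.3° = 0.
        ΣF_y = 797 sin 246° + T_2 sin 331° + T_3 sin 123.3° = 0.
The known terms sum to (-324.2, -728.1) N, so 0.8746 T_2 − 0.5490 T_3 = 324.2 and -0.4848 T_2 + 0.8358 T_3 = 728.1.
Solving simultaneously: T_2 = 1443 N, T_3 = 1708 N.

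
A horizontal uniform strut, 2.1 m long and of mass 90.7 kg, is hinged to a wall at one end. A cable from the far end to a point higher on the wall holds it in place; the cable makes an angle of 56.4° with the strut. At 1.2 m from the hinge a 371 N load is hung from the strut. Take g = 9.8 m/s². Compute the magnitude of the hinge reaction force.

|H| ≈ 745 N

Take torques about the hinge: T sin 56.4° · 2.1 = 90.7×9.8×1.05 + 371×1.2 = 1378.5 N·m.
So T = 1378.5 / (0.8329 × 2.1) = 788.11 N.
ΣF_x = 0: H_x = T cos 56.4° = 436.13 N.
ΣF_y = 0: H_y = (90.7×9.8 + 371) − T sin 56.4° = 1259.9 − 656.43 = 603.43 N.
|H| = √(H_x² + H_y²) = √((436.13)² + (603.43)²) = 744.54 N.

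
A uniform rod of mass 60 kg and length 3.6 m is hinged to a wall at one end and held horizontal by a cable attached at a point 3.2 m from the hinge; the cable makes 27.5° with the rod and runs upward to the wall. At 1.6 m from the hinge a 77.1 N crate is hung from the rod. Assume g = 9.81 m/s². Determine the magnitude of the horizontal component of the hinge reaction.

Take torques about the hinge: T sin 27.5° · 3.2 = 60×9.81×1.8 + 77.1×1.6 = 1182.8 N·m.
So T = 1182.8 / (0.4617 × 3.2) = 800.52 N.
ΣF_x = 0: H_x = T cos 27.5° = 710.07 N.

H_x ≈ 710 N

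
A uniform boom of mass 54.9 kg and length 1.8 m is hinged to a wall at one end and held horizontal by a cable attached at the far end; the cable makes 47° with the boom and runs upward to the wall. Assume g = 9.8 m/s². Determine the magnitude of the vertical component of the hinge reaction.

Take torques about the hinge: T sin 47° · 1.8 = 54.9×9.8×0.9 = 484.22 N·m.
So T = 484.22 / (0.7314 × 1.8) = 367.82 N.
ΣF_y = 0: H_y = (54.9×9.8) − T sin 47° = 538.02 − 269.01 = 269.01 N.

|H_y| ≈ 269 N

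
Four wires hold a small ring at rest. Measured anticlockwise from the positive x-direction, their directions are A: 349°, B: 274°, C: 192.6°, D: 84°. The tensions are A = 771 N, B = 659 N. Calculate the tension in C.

Resolve: ΣF_x = 771 cos 349° + 659 cos 274° + T_C cos 192.6° + T_D cos 84° = 0.
        ΣF_y = 771 sin 349° + 659 sin 274° + T_C sin 192.6° + T_D sin 84° = 0.
The known terms sum to (802.8, -804.5) N, so -0.9759 T_C + 0.1045 T_D = -802.8 and -0.2181 T_C + 0.9945 T_D = 804.5.
Solving simultaneously: T_C = 931.1 N, T_D = 1013 N.

T_C ≈ 931 N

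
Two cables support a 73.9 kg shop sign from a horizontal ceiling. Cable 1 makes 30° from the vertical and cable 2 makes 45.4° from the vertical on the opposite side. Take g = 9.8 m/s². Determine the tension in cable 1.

T_1 ≈ 533 N

Angles from the horizontal: cable 1 is 90° − 30° = 60°, cable 2 is 90° − 45.4° = 44.6°.
Weight W = 73.9 × 9.8 = 724.2 N acts straight down.
Horizontal: T_1 cos 60° = T_2 cos 44.6°  →  T_2 = 0.7022 T_1.
Vertical: T_1 sin 60° + T_2 sin 44.6° = 724.2.
Substituting the horizontal relation into the vertical equation gives 1.359 T_1 = 724.2, so T_1 = 532.9 N.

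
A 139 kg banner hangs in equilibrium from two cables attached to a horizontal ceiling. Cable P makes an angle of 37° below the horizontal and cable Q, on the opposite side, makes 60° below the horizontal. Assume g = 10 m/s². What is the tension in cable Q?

T_Q ≈ 1120 N

Weight W = 139 × 10 = 1390 N acts straight down.
Horizontal: T_P cos 37° = T_Q cos 60°  →  T_P = 0.6261 T_Q.
Vertical: T_P sin 37° + T_Q sin 60° = 1390.
Substituting the horizontal relation into the vertical equation gives 1.243 T_Q = 1390, so T_Q = 1118 N.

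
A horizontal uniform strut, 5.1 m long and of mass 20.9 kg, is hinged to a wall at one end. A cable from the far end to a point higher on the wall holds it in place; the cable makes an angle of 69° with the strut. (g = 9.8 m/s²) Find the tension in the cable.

Take torques about the hinge: T sin 69° · 5.1 = 20.9×9.8×2.55 = 522.29 N·m.
So T = 522.29 / (0.9336 × 5.1) = 109.7 N.

T ≈ 110 N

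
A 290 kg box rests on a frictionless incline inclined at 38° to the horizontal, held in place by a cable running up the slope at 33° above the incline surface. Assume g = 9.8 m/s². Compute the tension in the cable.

T ≈ 2090 N

Take axes along and perpendicular to the incline. Weight components: W sin 38° = 1750 N down-slope, W cos 38° = 2240 N into the surface.
Along incline: T cos 33° = W sin 38° → T = 2086 N.
Perpendicular: N = W cos 38° − T sin 33° = 1103 N.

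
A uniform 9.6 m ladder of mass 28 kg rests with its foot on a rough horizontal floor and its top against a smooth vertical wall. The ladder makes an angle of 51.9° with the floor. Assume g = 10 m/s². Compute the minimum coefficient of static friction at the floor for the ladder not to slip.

μ_min ≈ 0.392

ΣF_y = 0: N_floor = 28×10 = 280 N.
Torques about the foot: N_wall · 9.6 sin 51.9° = 28×10×4.8 cos 51.9° → N_wall = 109.77 N.
ΣF_x = 0: f_floor = N_wall = 109.77 N.
μ_min = f_floor / N_floor = 109.77 / 280 = 0.3921.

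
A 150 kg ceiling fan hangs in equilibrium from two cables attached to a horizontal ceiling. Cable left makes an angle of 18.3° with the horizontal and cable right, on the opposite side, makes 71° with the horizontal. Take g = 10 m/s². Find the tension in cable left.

Weight W = 150 × 10 = 1500 N acts straight down.
Horizontal: T_left cos 18.3° = T_right cos 71°  →  T_right = 2.916 T_left.
Vertical: T_left sin 18.3° + T_right sin 71° = 1500.
Substituting the horizontal relation into the vertical equation gives 3.071 T_left = 1500, so T_left = 488.4 N.

T_left ≈ 488 N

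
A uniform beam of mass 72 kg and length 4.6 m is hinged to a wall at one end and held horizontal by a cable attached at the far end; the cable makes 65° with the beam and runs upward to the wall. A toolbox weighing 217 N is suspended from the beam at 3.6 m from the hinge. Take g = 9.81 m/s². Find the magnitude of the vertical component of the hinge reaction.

|H_y| ≈ 400 N

Take torques about the hinge: T sin 65° · 4.6 = 72×9.81×2.3 + 217×3.6 = 2405.7 N·m.
So T = 2405.7 / (0.9063 × 4.6) = 577.05 N.
ΣF_y = 0: H_y = (72×9.81 + 217) − T sin 65° = 923.32 − 522.99 = 400.33 N.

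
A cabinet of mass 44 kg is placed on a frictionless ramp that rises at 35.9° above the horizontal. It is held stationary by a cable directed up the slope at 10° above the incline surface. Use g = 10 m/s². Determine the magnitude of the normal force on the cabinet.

N ≈ 311 N

Take axes along and perpendicular to the incline. Weight components: W sin 35.9° = 258 N down-slope, W cos 35.9° = 356.4 N into the surface.
Along incline: T cos 10° = W sin 35.9° → T = 262 N.
Perpendicular: N = W cos 35.9° − T sin 10° = 310.9 N.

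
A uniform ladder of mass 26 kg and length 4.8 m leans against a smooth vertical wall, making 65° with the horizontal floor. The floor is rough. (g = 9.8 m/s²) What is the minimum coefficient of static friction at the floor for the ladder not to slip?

ΣF_y = 0: N_floor = 26×9.8 = 254.8 N.
Torques about the foot: N_wall · 4.8 sin 65° = 26×9.8×2.4 cos 65° → N_wall = 59.408 N.
ΣF_x = 0: f_floor = N_wall = 59.408 N.
μ_min = f_floor / N_floor = 59.408 / 254.8 = 0.2332.

μ_min ≈ 0.233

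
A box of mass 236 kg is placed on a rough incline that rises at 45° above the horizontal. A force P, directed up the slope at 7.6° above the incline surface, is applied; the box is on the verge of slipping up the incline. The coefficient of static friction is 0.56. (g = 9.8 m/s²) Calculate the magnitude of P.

On the verge of sliding up the incline, friction equals μN and acts down the slope.
Perpendicular: N + P sin 7.6° = W cos 45° = 1635 N.
Along incline: P cos 7.6° = W sin 45° + μN  with W sin 45° = 1635 N.
Solving the pair for P and N: P = 2395 N, N = 1319 N (and f = μN = 738.4 N).

P ≈ 2390 N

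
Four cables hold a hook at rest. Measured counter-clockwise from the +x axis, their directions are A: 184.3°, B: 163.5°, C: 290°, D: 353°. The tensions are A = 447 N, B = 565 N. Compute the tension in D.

T_D ≈ 993 N

Resolve: ΣF_x = 447 cos 184.3° + 565 cos 163.5° + T_C cos 290° + T_D cos 353° = 0.
        ΣF_y = 447 sin 184.3° + 565 sin 163.5° + T_C sin 290° + T_D sin 353° = 0.
The known terms sum to (-987.5, 127) N, so 0.3420 T_C + 0.9925 T_D = 987.5 and -0.9397 T_C − 0.1219 T_D = -127.
Solving simultaneously: T_C = 6.357 N, T_D = 992.7 N.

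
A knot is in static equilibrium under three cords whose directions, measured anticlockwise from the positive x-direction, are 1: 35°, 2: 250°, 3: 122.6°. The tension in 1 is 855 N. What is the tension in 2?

Resolve: ΣF_x = 855 cos 35° + T_2 cos 250° + T_3 cos 122.6° = 0.
        ΣF_y = 855 sin 35° + T_2 sin 250° + T_3 sin 122.6° = 0.
The known terms sum to (700.4, 490.4) N, so -0.3420 T_2 − 0.5388 T_3 = -700.4 and -0.9397 T_2 + 0.8425 T_3 = -490.4.
Solving simultaneously: T_2 = 1075 N, T_3 = 617.3 N.

T_2 ≈ 1080 N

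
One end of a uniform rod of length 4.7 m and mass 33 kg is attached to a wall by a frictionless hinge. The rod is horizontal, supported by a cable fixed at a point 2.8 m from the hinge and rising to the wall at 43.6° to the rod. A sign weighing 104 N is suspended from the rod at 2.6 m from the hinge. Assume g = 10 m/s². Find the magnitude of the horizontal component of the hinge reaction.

H_x ≈ 392 N

Take torques about the hinge: T sin 43.6° · 2.8 = 33×10×2.35 + 104×2.6 = 1045.9 N·m.
So T = 1045.9 / (0.6896 × 2.8) = 541.65 N.
ΣF_x = 0: H_x = T cos 43.6° = 392.25 N.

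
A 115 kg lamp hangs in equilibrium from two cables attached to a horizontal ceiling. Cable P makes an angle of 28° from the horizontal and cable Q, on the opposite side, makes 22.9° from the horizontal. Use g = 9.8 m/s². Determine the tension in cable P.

Weight W = 115 × 9.8 = 1127 N acts straight down.
Horizontal: T_P cos 28° = T_Q cos 22.9°  →  T_Q = 0.9585 T_P.
Vertical: T_P sin 28° + T_Q sin 22.9° = 1127.
Substituting the horizontal relation into the vertical equation gives 0.8424 T_P = 1127, so T_P = 1338 N.

T_P ≈ 1340 N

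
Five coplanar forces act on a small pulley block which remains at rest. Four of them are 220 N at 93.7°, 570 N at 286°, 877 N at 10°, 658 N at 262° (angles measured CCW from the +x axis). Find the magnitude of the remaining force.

F ≈ 1230 N

Sum the known components: ΣF_x = 915 N, ΣF_y = -827.7 N.
For equilibrium the remaining force must supply (−ΣF_x, −ΣF_y) = (-915, 827.7) N.
Magnitude = √((-915)² + (827.7)²) = 1234 N; direction = atan2(827.7, -915) = 137.9°.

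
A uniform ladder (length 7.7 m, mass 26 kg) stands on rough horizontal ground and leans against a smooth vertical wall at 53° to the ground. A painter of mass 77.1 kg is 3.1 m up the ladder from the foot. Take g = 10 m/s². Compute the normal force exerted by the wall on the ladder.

N_wall ≈ 332 N

Torques about the foot: N_wall · 7.7 sin 53° = 26×10×3.85 cos 53° + 77.1×10×3.1 cos 53° → N_wall = 331.87 N.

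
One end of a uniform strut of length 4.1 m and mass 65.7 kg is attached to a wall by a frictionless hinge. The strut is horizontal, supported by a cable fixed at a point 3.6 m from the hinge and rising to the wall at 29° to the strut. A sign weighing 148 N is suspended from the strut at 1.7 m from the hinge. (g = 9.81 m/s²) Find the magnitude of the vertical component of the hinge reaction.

Take torques about the hinge: T sin 29° · 3.6 = 65.7×9.81×2.05 + 148×1.7 = 1572.9 N·m.
So T = 1572.9 / (0.4848 × 3.6) = 901.19 N.
ΣF_y = 0: H_y = (65.7×9.81 + 148) − T sin 29° = 792.52 − 436.91 = 355.61 N.

|H_y| ≈ 356 N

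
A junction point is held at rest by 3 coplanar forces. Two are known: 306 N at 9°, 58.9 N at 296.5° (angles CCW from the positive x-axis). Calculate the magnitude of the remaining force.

Sum the known components: ΣF_x = 328.5 N, ΣF_y = -4.843 N.
For equilibrium the remaining force must supply (−ΣF_x, −ΣF_y) = (-328.5, 4.843) N.
Magnitude = √((-328.5)² + (4.843)²) = 328.5 N; direction = atan2(4.843, -328.5) = 179.2°.

F ≈ 329 N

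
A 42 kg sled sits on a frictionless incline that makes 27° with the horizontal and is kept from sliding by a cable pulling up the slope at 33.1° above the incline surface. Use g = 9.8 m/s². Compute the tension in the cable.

T ≈ 223 N

Take axes along and perpendicular to the incline. Weight components: W sin 27° = 186.9 N down-slope, W cos 27° = 366.7 N into the surface.
Along incline: T cos 33.1° = W sin 27° → T = 223.1 N.
Perpendicular: N = W cos 27° − T sin 33.1° = 244.9 N.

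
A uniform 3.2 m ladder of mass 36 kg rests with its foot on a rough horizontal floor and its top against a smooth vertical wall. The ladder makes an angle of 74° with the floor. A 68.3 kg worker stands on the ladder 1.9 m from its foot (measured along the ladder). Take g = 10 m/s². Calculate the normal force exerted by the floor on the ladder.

N_floor ≈ 1040 N

ΣF_y = 0: N_floor = 36×10 + 68.3×10 = 1043 N.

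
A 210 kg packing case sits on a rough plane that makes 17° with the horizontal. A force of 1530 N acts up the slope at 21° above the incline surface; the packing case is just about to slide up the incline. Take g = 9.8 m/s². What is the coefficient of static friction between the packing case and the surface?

On the verge of sliding up the incline, friction is at its maximum μN and acts down the slope.
Perpendicular to incline: N = W cos 17° − P sin 21° = 1968 − 548.3 = 1420 N.
Along incline: P cos 21° − μN = W sin 17° → μ = −(W sin 17° − P cos 21°) / N = 0.5823.

μ ≈ 0.582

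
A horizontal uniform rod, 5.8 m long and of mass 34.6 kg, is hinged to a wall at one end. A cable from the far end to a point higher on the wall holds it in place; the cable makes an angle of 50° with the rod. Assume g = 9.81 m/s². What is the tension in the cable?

T ≈ 222 N

Take torques about the hinge: T sin 50° · 5.8 = 34.6×9.81×2.9 = 984.34 N·m.
So T = 984.34 / (0.7660 × 5.8) = 221.54 N.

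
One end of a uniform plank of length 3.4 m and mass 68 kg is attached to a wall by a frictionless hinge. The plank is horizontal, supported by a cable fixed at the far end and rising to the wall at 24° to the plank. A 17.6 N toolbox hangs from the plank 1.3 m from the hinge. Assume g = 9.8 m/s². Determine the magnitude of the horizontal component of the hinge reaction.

H_x ≈ 763 N

Take torques about the hinge: T sin 24° · 3.4 = 68×9.8×1.7 + 17.6×1.3 = 1155.8 N·m.
So T = 1155.8 / (0.4067 × 3.4) = 835.75 N.
ΣF_x = 0: H_x = T cos 24° = 763.49 N.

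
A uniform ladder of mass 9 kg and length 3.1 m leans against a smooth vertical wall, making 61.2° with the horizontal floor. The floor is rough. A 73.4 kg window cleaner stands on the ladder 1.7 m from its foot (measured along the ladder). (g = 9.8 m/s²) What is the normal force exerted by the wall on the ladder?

Torques about the foot: N_wall · 3.1 sin 61.2° = 9×9.8×1.55 cos 61.2° + 73.4×9.8×1.7 cos 61.2° → N_wall = 241.1 N.

N_wall ≈ 241 N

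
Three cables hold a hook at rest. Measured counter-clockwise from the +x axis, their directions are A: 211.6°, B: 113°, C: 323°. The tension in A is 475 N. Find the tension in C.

Resolve: ΣF_x = 475 cos 211.6° + T_B cos 113° + T_C cos 323° = 0.
        ΣF_y = 475 sin 211.6° + T_B sin 113° + T_C sin 323° = 0.
The known terms sum to (-404.6, -248.9) N, so -0.3907 T_B + 0.7986 T_C = 404.6 and 0.9205 T_B − 0.6018 T_C = 248.9.
Solving simultaneously: T_B = 884.5 N, T_C = 939.3 N.

T_C ≈ 939 N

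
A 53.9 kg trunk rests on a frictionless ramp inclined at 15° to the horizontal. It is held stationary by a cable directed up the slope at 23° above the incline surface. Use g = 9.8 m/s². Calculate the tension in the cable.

T ≈ 149 N

Take axes along and perpendicular to the incline. Weight components: W sin 15° = 136.7 N down-slope, W cos 15° = 510.2 N into the surface.
Along incline: T cos 23° = W sin 15° → T = 148.5 N.
Perpendicular: N = W cos 15° − T sin 23° = 452.2 N.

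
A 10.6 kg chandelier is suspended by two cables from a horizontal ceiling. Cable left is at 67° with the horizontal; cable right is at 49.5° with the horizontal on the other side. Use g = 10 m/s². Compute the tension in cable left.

T_left ≈ 76.9 N

Weight W = 10.6 × 10 = 106 N acts straight down.
Horizontal: T_left cos 67° = T_right cos 49.5°  →  T_right = 0.6016 T_left.
Vertical: T_left sin 67° + T_right sin 49.5° = 106.
Substituting the horizontal relation into the vertical equation gives 1.378 T_left = 106, so T_left = 76.92 N.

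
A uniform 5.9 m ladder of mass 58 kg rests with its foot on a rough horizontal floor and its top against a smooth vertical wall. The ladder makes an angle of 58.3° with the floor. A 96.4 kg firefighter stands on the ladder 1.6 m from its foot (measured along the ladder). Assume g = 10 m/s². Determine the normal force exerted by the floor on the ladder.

N_floor ≈ 1540 N

ΣF_y = 0: N_floor = 58×10 + 96.4×10 = 1544 N.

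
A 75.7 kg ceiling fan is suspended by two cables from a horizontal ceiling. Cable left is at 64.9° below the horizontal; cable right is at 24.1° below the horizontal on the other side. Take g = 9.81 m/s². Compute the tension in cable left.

T_left ≈ 678 N

Weight W = 75.7 × 9.81 = 742.6 N acts straight down.
Horizontal: T_left cos 64.9° = T_right cos 24.1°  →  T_right = 0.4647 T_left.
Vertical: T_left sin 64.9° + T_right sin 24.1° = 742.6.
Substituting the horizontal relation into the vertical equation gives 1.095 T_left = 742.6, so T_left = 678 N.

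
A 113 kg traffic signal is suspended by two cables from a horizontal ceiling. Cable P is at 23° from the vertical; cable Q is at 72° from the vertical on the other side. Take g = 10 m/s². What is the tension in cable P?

T_P ≈ 1080 N

Angles from the horizontal: cable P is 90° − 23° = 67°, cable Q is 90° − 72° = 18°.
Weight W = 113 × 10 = 1130 N acts straight down.
Horizontal: T_P cos 67° = T_Q cos 18°  →  T_Q = 0.4108 T_P.
Vertical: T_P sin 67° + T_Q sin 18° = 1130.
Substituting the horizontal relation into the vertical equation gives 1.047 T_P = 1130, so T_P = 1079 N.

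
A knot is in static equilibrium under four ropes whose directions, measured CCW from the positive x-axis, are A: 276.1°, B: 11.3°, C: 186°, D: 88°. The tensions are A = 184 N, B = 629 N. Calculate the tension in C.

T_C ≈ 644 N

Resolve: ΣF_x = 184 cos 276.1° + 629 cos 11.3° + T_C cos 186° + T_D cos 88° = 0.
        ΣF_y = 184 sin 276.1° + 629 sin 11.3° + T_C sin 186° + T_D sin 88° = 0.
The known terms sum to (636.4, -59.71) N, so -0.9945 T_C + 0.0349 T_D = -636.4 and -0.1045 T_C + 0.9994 T_D = 59.71.
Solving simultaneously: T_C = 644.3 N, T_D = 127.1 N.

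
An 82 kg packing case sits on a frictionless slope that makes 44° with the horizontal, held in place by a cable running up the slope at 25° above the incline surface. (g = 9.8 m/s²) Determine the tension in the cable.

Take axes along and perpendicular to the incline. Weight components: W sin 44° = 558.2 N down-slope, W cos 44° = 578.1 N into the surface.
Along incline: T cos 25° = W sin 44° → T = 615.9 N.
Perpendicular: N = W cos 44° − T sin 25° = 317.8 N.

T ≈ 616 N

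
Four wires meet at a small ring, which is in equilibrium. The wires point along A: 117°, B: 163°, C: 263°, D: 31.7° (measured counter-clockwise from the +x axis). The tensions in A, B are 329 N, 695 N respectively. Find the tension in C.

Resolve: ΣF_x = 329 cos 117° + 695 cos 163° + T_C cos 263° + T_D cos 31.7° = 0.
        ΣF_y = 329 sin 117° + 695 sin 163° + T_C sin 263° + T_D sin 31.7° = 0.
The known terms sum to (-814, 496.3) N, so -0.1219 T_C + 0.8508 T_D = 814 and -0.9925 T_C + 0.5255 T_D = -496.3.
Solving simultaneously: T_C = 1089 N, T_D = 1113 N.

T_C ≈ 1090 N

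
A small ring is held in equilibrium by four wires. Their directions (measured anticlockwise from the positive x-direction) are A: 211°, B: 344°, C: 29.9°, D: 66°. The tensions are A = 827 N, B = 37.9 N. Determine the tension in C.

T_C ≈ 741 N

Resolve: ΣF_x = 827 cos 211° + 37.9 cos 344° + T_C cos 29.9° + T_D cos 66° = 0.
        ΣF_y = 827 sin 211° + 37.9 sin 344° + T_C sin 29.9° + T_D sin 66° = 0.
The known terms sum to (-672.4, -436.4) N, so 0.8669 T_C + 0.4067 T_D = 672.4 and 0.4985 T_C + 0.9135 T_D = 436.4.
Solving simultaneously: T_C = 741.4 N, T_D = 73.14 N.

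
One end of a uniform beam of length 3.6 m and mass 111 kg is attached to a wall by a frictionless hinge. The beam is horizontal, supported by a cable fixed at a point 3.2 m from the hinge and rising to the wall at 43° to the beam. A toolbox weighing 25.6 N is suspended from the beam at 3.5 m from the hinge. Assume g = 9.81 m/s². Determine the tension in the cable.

Take torques about the hinge: T sin 43° · 3.2 = 111×9.81×1.8 + 25.6×3.5 = 2049.6 N·m.
So T = 2049.6 / (0.6820 × 3.2) = 939.17 N.

T ≈ 939 N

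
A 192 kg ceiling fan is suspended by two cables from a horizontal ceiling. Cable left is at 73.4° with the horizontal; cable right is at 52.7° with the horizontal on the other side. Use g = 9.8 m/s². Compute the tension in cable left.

T_left ≈ 1410 N

Weight W = 192 × 9.8 = 1882 N acts straight down.
Horizontal: T_left cos 73.4° = T_right cos 52.7°  →  T_right = 0.4714 T_left.
Vertical: T_left sin 73.4° + T_right sin 52.7° = 1882.
Substituting the horizontal relation into the vertical equation gives 1.333 T_left = 1882, so T_left = 1411 N.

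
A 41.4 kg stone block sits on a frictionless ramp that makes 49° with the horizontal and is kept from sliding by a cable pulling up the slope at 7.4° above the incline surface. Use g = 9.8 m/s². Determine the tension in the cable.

T ≈ 309 N

Take axes along and perpendicular to the incline. Weight components: W sin 49° = 306.2 N down-slope, W cos 49° = 266.2 N into the surface.
Along incline: T cos 7.4° = W sin 49° → T = 308.8 N.
Perpendicular: N = W cos 49° − T sin 7.4° = 226.4 N.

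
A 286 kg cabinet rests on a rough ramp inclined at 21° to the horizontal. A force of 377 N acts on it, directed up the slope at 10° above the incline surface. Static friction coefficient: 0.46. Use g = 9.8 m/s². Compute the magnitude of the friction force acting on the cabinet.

Axes along / perpendicular to the incline. W sin 21° = 1004 N down-slope; W cos 21° = 2617 N into the surface.
Perpendicular: N = W cos 21° − P sin 10° = 2617 − 65.47 = 2551 N.
Along incline: P cos 10° + f = W sin 21° (friction acts up-slope) → f = 1004 − 371.3 = 633.2 N.
|f| = 633.2 N ≤ μN = 1174 N, so the cabinet is indeed static.

f ≈ 633 N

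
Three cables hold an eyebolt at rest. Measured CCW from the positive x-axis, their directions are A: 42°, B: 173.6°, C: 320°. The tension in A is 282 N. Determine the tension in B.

Resolve: ΣF_x = 282 cos 42° + T_B cos 173.6° + T_C cos 320° = 0.
        ΣF_y = 282 sin 42° + T_B sin 173.6° + T_C sin 320° = 0.
The known terms sum to (209.6, 188.7) N, so -0.9938 T_B + 0.7660 T_C = -209.6 and 0.1115 T_B − 0.6428 T_C = -188.7.
Solving simultaneously: T_B = 504.6 N, T_C = 381.1 N.

T_B ≈ 505 N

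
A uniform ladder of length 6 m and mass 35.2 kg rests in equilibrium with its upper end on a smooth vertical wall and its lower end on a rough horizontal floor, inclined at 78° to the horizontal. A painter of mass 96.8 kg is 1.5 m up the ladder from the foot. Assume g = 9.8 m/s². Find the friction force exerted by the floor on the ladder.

f ≈ 87.1 N

Torques about the foot: N_wall · 6 sin 78° = 35.2×9.8×3 cos 78° + 96.8×9.8×1.5 cos 78° → N_wall = 87.072 N.
ΣF_x = 0: f_floor = N_wall = 87.072 N.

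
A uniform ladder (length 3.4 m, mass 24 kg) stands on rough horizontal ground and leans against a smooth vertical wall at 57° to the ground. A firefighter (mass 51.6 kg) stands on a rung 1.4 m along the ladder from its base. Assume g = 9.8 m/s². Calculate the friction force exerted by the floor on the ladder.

Torques about the foot: N_wall · 3.4 sin 57° = 24×9.8×1.7 cos 57° + 51.6×9.8×1.4 cos 57° → N_wall = 211.59 N.
ΣF_x = 0: f_floor = N_wall = 211.59 N.

f ≈ 212 N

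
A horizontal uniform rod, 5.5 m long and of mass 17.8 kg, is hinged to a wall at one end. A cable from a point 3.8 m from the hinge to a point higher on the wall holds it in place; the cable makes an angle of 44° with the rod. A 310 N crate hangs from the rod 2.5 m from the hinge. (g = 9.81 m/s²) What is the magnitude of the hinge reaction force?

|H| ≈ 375 N

Take torques about the hinge: T sin 44° · 3.8 = 17.8×9.81×2.75 + 310×2.5 = 1255.2 N·m.
So T = 1255.2 / (0.6947 × 3.8) = 475.51 N.
ΣF_x = 0: H_x = T cos 44° = 342.05 N.
ΣF_y = 0: H_y = (17.8×9.81 + 310) − T sin 44° = 484.62 − 330.32 = 154.3 N.
|H| = √(H_x² + H_y²) = √((342.05)² + (154.3)²) = 375.24 N.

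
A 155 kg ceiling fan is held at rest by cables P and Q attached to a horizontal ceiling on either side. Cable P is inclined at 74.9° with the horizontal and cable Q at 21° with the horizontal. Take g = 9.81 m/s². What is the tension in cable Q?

T_Q ≈ 398 N

Weight W = 155 × 9.81 = 1521 N acts straight down.
Horizontal: T_P cos 74.9° = T_Q cos 21°  →  T_P = 3.584 T_Q.
Vertical: T_P sin 74.9° + T_Q sin 21° = 1521.
Substituting the horizontal relation into the vertical equation gives 3.818 T_Q = 1521, so T_Q = 398.2 N.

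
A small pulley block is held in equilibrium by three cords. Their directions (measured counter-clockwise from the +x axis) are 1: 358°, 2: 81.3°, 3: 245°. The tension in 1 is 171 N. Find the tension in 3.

Resolve: ΣF_x = 171 cos 358° + T_2 cos 81.3° + T_3 cos 245° = 0.
        ΣF_y = 171 sin 358° + T_2 sin 81.3° + T_3 sin 245° = 0.
The known terms sum to (170.9, -5.968) N, so 0.1513 T_2 − 0.4226 T_3 = -170.9 and 0.9885 T_2 − 0.9063 T_3 = 5.968.
Solving simultaneously: T_2 = 560.8 N, T_3 = 605.1 N.

T_3 ≈ 605 N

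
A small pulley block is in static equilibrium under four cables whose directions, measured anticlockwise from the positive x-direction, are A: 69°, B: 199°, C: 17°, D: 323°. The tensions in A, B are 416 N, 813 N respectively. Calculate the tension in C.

T_C ≈ 339 N

Resolve: ΣF_x = 416 cos 69° + 813 cos 199° + T_C cos 17° + T_D cos 323° = 0.
        ΣF_y = 416 sin 69° + 813 sin 199° + T_C sin 17° + T_D sin 323° = 0.
The known terms sum to (-619.6, 123.7) N, so 0.9563 T_C + 0.7986 T_D = 619.6 and 0.2924 T_C − 0.6018 T_D = -123.7.
Solving simultaneously: T_C = 338.8 N, T_D = 370.1 N.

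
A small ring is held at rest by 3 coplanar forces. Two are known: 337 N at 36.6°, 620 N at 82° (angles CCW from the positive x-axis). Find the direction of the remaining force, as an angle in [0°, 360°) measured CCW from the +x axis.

Sum the known components: ΣF_x = 356.8 N, ΣF_y = 814.9 N.
For equilibrium the remaining force must supply (−ΣF_x, −ΣF_y) = (-356.8, -814.9) N.
Magnitude = √((-356.8)² + (-814.9)²) = 889.6 N; direction = atan2(-814.9, -356.8) = 246.4°.

θ ≈ 246°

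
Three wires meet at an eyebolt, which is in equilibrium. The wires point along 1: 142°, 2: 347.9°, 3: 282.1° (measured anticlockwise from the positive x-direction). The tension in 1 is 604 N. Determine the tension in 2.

T_2 ≈ 425 N

Resolve: ΣF_x = 604 cos 142° + T_2 cos 347.9° + T_3 cos 282.1° = 0.
        ΣF_y = 604 sin 142° + T_2 sin 347.9° + T_3 sin 282.1° = 0.
The known terms sum to (-476, 371.9) N, so 0.9778 T_2 + 0.2096 T_3 = 476 and -0.2096 T_2 − 0.9778 T_3 = -371.9.
Solving simultaneously: T_2 = 424.8 N, T_3 = 289.2 N.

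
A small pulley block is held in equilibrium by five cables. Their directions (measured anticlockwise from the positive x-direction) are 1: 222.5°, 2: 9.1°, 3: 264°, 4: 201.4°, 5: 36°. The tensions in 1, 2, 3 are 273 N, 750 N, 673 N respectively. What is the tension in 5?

Resolve: ΣF_x = 273 cos 222.5° + 750 cos 9.1° + 673 cos 264° + T_4 cos 201.4° + T_5 cos 36° = 0.
        ΣF_y = 273 sin 222.5° + 750 sin 9.1° + 673 sin 264° + T_4 sin 201.4° + T_5 sin 36° = 0.
The known terms sum to (468.9, -735.1) N, so -0.9311 T_4 + 0.8090 T_5 = -468.9 and -0.3649 T_4 + 0.5878 T_5 = 735.1.
Solving simultaneously: T_4 = 3453 N, T_5 = 3394 N.

T_5 ≈ 3390 N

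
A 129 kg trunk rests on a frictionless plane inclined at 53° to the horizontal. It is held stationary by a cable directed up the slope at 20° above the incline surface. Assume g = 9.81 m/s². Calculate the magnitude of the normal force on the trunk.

Take axes along and perpendicular to the incline. Weight components: W sin 53° = 1011 N down-slope, W cos 53° = 761.6 N into the surface.
Along incline: T cos 20° = W sin 53° → T = 1076 N.
Perpendicular: N = W cos 53° − T sin 20° = 393.7 N.

N ≈ 394 N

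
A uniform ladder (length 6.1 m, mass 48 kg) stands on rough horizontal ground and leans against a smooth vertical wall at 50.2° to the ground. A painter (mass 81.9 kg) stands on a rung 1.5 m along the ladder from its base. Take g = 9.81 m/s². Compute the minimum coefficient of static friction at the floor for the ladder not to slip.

μ_min ≈ 0.283

ΣF_y = 0: N_floor = 48×9.81 + 81.9×9.81 = 1274.3 N.
Torques about the foot: N_wall · 6.1 sin 50.2° = 48×9.81×3.05 cos 50.2° + 81.9×9.81×1.5 cos 50.2° → N_wall = 360.77 N.
ΣF_x = 0: f_floor = N_wall = 360.77 N.
μ_min = f_floor / N_floor = 360.77 / 1274.3 = 0.2831.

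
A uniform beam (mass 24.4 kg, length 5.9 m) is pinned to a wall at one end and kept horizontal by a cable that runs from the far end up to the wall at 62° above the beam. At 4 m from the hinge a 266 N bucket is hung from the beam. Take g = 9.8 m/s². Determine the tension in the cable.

Take torques about the hinge: T sin 62° · 5.9 = 24.4×9.8×2.95 + 266×4 = 1769.4 N·m.
So T = 1769.4 / (0.8829 × 5.9) = 339.66 N.

T ≈ 340 N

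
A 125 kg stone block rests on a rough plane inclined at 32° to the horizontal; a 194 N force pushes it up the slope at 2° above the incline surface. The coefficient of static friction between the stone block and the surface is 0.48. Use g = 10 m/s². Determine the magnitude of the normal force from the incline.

N ≈ 1050 N

Axes along / perpendicular to the incline. W sin 32° = 662.4 N down-slope; W cos 32° = 1060 N into the surface.
Perpendicular: N = W cos 32° − P sin 2° = 1060 − 6.771 = 1053 N.
Along incline: P cos 2° + f = W sin 32° (friction acts up-slope) → f = 662.4 − 193.9 = 468.5 N.
|f| = 468.5 N ≤ μN = 505.6 N, so the stone block is indeed static.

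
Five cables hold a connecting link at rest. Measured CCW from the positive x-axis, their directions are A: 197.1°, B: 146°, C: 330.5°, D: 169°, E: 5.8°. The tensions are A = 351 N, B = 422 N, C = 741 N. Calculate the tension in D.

T_D ≈ 785 N

Resolve: ΣF_x = 351 cos 197.1° + 422 cos 146° + 741 cos 330.5° + T_D cos 169° + T_E cos 5.8° = 0.
        ΣF_y = 351 sin 197.1° + 422 sin 146° + 741 sin 330.5° + T_D sin 169° + T_E sin 5.8° = 0.
The known terms sum to (-40.4, -232.1) N, so -0.9816 T_D + 0.9949 T_E = 40.4 and 0.1908 T_D + 0.1011 T_E = 232.1.
Solving simultaneously: T_D = 784.8 N, T_E = 815 N.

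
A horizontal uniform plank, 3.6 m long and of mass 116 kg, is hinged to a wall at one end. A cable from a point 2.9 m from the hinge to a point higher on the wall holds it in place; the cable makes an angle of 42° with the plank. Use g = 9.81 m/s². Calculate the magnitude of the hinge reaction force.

|H| ≈ 895 N

Take torques about the hinge: T sin 42° · 2.9 = 116×9.81×1.8 = 2048.3 N·m.
So T = 2048.3 / (0.6691 × 2.9) = 1055.6 N.
ΣF_x = 0: H_x = T cos 42° = 784.45 N.
ΣF_y = 0: H_y = (116×9.81) − T sin 42° = 1138 − 706.32 = 431.64 N.
|H| = √(H_x² + H_y²) = √((784.45)² + (431.64)²) = 895.36 N.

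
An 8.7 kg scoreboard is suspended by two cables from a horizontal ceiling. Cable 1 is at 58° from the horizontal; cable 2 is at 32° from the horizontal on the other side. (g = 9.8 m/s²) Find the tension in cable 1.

Weight W = 8.7 × 9.8 = 85.26 N acts straight down.
Horizontal: T_1 cos 58° = T_2 cos 32°  →  T_2 = 0.6249 T_1.
Vertical: T_1 sin 58° + T_2 sin 32° = 85.26.
Substituting the horizontal relation into the vertical equation gives 1.179 T_1 = 85.26, so T_1 = 72.3 N.

T_1 ≈ 72.3 N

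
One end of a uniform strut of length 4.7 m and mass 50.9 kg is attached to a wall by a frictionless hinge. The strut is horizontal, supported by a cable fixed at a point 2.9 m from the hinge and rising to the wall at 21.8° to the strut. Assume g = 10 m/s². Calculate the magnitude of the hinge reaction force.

|H| ≈ 1040 N

Take torques about the hinge: T sin 21.8° · 2.9 = 50.9×10×2.35 = 1196.2 N·m.
So T = 1196.2 / (0.3714 × 2.9) = 1110.7 N.
ΣF_x = 0: H_x = T cos 21.8° = 1031.2 N.
ΣF_y = 0: H_y = (50.9×10) − T sin 21.8° = 509 − 412.47 = 96.534 N.
|H| = √(H_x² + H_y²) = √((1031.2)² + (96.534)²) = 1035.7 N.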